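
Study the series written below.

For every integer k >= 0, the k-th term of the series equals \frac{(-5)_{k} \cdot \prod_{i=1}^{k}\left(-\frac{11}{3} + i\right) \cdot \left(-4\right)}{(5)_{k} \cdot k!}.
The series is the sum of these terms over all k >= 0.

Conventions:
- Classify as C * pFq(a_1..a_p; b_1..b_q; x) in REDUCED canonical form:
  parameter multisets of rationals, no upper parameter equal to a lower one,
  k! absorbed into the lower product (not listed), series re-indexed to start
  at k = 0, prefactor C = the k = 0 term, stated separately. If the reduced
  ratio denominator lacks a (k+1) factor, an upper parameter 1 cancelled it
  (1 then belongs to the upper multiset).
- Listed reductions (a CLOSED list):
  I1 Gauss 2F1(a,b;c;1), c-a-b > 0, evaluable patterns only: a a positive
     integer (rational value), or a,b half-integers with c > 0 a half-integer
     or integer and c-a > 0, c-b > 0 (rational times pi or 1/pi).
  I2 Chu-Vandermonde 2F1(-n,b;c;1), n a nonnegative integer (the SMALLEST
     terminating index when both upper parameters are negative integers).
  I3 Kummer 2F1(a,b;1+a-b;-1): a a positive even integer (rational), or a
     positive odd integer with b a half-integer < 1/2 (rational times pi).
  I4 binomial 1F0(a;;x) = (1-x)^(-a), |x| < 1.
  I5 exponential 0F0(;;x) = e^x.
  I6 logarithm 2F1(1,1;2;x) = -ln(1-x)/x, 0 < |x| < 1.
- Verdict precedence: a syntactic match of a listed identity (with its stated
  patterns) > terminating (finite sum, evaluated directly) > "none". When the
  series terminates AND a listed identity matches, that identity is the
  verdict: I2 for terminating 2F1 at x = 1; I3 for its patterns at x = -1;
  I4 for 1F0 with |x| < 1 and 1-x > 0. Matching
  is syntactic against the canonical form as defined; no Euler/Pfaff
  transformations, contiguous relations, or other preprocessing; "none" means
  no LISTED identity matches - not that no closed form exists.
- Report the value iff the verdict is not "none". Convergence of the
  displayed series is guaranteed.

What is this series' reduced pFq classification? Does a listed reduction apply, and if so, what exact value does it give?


Prefactor -4, argument 1: 2F1 with upper {-5, -\frac{8}{3}} over lower {5}. Verdict: this is Vandermonde's identity (I2) (terminating 2F1 at x = 1 with n = 5, b = -8/3, c = 5). Its exact value is -\frac{138736}{6561}.

The tell: with t_0 = -4, the running product (C = -4, x = 1) telescopes to a rising factorial.
Step ratio: r(k) = 1 * (k-5) (k-\frac{8}{3}) / [(k+5) (k+1)] - rational; roots negated = parameters, x = 1, C = -4.


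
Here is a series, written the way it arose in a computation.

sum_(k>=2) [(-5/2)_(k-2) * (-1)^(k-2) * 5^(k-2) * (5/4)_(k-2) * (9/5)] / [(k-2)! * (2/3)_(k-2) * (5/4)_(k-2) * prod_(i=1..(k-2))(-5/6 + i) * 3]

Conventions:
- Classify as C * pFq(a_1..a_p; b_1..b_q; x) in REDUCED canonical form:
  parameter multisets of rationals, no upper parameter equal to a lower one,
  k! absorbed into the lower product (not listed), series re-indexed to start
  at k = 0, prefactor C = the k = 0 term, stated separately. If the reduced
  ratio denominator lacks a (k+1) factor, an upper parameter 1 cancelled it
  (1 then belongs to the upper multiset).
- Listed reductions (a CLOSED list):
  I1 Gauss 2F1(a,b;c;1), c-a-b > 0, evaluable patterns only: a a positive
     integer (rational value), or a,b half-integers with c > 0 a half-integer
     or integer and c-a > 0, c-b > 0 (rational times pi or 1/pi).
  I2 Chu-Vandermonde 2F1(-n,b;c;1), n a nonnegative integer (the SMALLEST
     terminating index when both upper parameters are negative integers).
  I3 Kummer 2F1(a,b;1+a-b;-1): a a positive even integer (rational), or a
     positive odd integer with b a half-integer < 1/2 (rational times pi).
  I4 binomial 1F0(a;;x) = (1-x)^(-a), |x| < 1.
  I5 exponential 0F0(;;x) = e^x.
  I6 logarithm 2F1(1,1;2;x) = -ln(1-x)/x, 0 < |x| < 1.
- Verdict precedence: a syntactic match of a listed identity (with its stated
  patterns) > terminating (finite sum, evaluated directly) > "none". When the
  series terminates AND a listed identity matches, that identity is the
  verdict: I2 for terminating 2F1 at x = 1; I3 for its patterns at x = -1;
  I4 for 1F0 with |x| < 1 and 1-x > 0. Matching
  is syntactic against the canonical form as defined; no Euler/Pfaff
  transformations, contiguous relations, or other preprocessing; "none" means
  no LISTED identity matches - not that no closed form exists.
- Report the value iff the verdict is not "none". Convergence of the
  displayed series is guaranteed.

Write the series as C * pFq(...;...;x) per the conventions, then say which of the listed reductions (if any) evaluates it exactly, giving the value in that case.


Key observation: t_0 being 3/5, the (-1)^k factor (prefactor 3/5) folds into the argument's sign.
Consecutive-term ratio: r(k) = (-5) * (k-5/2) / [(k+1/6) (k+2/3) (k+1)] - rational in k. x = (-5); t_0 = 3/5; negate the roots.

Canonical form: C = 3/5 times 1F2 with upper {-5/2}, lower {1/6, 2/3}, x = -5. Verdict: none - this 1F2 at x = -5 matches no listed pattern, and upper {-5/2} holds no stopper.


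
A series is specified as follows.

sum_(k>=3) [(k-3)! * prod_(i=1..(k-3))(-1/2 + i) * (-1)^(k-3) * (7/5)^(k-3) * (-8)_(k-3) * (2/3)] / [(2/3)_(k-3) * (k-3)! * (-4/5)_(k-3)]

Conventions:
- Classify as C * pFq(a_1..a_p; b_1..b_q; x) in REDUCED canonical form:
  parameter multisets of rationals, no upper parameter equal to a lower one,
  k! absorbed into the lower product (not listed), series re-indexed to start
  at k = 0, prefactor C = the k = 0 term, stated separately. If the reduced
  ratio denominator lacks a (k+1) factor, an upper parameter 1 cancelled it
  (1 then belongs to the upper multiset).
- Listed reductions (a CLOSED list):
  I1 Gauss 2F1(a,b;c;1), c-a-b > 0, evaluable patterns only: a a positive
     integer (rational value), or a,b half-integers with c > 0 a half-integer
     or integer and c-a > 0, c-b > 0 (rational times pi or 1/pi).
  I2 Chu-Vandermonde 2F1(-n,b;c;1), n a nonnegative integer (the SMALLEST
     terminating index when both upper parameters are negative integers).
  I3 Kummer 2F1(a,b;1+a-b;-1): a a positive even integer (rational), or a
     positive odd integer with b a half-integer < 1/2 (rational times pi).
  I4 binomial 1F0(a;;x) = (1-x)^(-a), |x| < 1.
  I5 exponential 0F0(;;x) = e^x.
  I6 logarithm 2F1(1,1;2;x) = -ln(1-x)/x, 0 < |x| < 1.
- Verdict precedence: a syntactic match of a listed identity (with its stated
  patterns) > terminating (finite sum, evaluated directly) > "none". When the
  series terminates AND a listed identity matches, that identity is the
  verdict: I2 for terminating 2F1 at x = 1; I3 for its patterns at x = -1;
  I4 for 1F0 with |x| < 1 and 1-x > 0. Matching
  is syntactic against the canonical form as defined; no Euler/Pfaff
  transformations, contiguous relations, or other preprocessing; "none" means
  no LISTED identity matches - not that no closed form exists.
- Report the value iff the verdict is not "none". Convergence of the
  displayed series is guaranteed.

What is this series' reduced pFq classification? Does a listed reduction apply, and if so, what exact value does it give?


Prefactor 2/3, argument -7/5: 3F2 with upper {-8, 1/2, 1} over lower {-4/5, 2/3}. Verdict: terminating - no listed pattern fits, but -8 in the upper list cuts the series at k = 8; direct evaluation. Sum: -25529190394932949/720883384320.

Key observation: x = (-7/5) and the running product (C = 2/3, x = -7/5) telescopes to a rising factorial.
Consecutive-term ratio: r(k) = (-7/5) * (k-8) (k+1/2) (k+1) / [(k-4/5) (k+2/3) (k+1)] - rational; roots negated = parameters, x = (-7/5), C = 2/3.


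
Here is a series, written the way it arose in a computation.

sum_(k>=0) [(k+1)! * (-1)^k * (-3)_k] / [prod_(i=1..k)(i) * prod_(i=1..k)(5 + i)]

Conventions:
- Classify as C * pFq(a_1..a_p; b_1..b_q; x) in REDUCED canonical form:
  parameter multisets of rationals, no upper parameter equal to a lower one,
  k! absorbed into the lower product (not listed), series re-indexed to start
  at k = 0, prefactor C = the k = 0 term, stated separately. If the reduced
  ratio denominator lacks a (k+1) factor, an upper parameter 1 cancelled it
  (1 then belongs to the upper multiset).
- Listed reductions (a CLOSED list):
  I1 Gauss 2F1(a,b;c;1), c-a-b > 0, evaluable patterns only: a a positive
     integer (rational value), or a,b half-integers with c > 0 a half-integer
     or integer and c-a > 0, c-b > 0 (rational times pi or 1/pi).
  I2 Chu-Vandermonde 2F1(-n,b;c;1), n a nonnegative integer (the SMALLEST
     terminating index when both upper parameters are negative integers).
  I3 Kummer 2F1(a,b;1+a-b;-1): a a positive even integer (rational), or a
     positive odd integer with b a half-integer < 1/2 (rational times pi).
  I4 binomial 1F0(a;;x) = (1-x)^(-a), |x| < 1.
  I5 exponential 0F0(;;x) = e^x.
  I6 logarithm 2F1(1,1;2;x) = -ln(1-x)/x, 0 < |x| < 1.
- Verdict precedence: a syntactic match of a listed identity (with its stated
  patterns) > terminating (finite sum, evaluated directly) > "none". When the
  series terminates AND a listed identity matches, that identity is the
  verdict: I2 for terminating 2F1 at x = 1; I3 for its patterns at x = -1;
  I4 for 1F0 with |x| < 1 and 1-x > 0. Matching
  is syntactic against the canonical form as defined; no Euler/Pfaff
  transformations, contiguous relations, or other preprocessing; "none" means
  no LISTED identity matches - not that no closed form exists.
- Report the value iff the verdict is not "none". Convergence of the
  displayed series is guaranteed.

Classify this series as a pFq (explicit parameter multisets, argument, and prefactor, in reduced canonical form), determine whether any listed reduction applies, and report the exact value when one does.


Structural cue: t_0 being 1, the lower running product (C = 1) is a rising factorial.
Consecutive-term ratio: r(k) = (-1) * (k-3) (k+2) / [(k+6) (k+1)] - rational in k. x = (-1); t_0 = 1; negate the roots.

The series (x = -1) is 2F1: upper {-3, 2}, lower {6}, prefactor 1. Verdict: this is Kummer (I3) (x = -1; c = 6 equals 1+a-b for upper {-3, 2}: listed pattern). Value: 5/2.


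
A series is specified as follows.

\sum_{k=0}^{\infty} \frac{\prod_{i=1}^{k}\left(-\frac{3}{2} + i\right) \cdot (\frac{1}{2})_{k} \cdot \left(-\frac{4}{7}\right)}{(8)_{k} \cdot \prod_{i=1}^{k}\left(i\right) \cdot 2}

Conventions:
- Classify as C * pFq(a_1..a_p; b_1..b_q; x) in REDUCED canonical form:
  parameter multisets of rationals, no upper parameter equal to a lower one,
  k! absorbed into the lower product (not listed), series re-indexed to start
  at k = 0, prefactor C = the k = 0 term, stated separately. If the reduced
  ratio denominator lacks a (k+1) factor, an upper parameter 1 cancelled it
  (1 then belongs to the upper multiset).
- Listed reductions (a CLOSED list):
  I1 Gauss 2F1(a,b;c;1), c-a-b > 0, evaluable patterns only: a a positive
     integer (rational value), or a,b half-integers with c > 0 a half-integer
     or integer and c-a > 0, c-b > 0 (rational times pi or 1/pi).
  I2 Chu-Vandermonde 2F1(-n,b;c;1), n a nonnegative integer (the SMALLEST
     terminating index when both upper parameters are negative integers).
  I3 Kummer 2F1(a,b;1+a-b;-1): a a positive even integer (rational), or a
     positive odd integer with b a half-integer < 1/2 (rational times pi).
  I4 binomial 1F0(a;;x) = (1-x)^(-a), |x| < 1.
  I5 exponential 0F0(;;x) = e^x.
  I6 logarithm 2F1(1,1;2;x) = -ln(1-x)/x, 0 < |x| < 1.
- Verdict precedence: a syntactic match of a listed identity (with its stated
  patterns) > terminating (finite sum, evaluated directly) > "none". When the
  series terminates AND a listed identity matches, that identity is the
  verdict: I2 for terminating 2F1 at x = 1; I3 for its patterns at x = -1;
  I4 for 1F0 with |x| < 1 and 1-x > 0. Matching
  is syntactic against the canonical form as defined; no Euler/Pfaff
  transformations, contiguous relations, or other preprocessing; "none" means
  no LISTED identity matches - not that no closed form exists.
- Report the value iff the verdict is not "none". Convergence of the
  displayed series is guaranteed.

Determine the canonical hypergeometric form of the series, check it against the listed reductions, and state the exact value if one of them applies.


x = 1 here; the reduced form reads 2F1, upper {-\frac{1}{2}, \frac{1}{2}}, lower {8}, C = -\frac{2}{7}. Verdict: the half-integer Gauss pattern (I1) fires (x = 1; upper {-\frac{1}{2}, \frac{1}{2}} half-integers, c = 8 in the evaluable pattern). Value: \left(-\frac{16777216}{19324305}\right) / \pi.

Key step: t_0 being -\frac{2}{7}, the product of the first k integers (C = -2/7, x = 1) is k!.
Adjacent-term ratio: r(k) = 1 * (k-\frac{1}{2}) (k+\frac{1}{2}) / [(k+8) (k+1)] - poly over poly, x = 1 from leading terms; C = -\frac{2}{7} at k = 0.


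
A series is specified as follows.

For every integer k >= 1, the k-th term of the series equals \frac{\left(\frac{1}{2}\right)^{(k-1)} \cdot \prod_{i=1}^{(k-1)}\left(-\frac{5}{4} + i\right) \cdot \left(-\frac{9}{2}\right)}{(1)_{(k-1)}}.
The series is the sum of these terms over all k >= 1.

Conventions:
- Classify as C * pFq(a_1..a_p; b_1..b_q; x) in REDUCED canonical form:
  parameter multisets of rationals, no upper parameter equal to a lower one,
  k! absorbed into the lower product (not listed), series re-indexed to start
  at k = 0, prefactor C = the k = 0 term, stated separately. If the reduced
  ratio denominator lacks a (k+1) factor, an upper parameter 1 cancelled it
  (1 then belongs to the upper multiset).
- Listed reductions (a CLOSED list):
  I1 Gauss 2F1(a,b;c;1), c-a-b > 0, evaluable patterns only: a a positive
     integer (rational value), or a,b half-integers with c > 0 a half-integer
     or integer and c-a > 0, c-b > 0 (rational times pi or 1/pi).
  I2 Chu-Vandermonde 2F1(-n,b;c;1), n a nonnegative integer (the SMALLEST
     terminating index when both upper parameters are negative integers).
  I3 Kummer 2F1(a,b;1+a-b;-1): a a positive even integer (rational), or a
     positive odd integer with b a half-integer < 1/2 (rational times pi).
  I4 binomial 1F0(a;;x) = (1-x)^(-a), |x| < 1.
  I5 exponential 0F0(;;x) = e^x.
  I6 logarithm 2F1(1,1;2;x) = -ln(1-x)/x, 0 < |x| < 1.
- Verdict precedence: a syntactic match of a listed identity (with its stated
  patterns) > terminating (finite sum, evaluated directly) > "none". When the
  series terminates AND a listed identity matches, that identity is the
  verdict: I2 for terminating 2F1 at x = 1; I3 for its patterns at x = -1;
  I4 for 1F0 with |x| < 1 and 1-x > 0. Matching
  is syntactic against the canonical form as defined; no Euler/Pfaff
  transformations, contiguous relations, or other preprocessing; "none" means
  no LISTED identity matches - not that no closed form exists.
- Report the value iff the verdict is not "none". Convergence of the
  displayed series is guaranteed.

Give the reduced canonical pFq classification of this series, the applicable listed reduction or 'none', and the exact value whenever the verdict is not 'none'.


Prefactor -\frac{9}{2}, argument \frac{1}{2}: 1F0 with upper {-\frac{1}{4}} over lower {-}. Verdict at x = \frac{1}{2}: the I4 binomial reduction matches (the 1F0 binomial series: exponent 1/4, x = \frac{1}{2}). Value: \left(-\frac{9}{2}\right) \cdot \left(\frac{1}{2}\right)^{\frac{1}{4}}.

Structural cue: x = \frac{1}{2} and the running product (prefactor -9/2) telescopes to a rising factorial.
Term ratio: r(k) = \frac{1}{2} * (k-\frac{1}{4}) / [(k+1)] - rational in k. x = \frac{1}{2}; t_0 = -\frac{9}{2}; negate the roots.


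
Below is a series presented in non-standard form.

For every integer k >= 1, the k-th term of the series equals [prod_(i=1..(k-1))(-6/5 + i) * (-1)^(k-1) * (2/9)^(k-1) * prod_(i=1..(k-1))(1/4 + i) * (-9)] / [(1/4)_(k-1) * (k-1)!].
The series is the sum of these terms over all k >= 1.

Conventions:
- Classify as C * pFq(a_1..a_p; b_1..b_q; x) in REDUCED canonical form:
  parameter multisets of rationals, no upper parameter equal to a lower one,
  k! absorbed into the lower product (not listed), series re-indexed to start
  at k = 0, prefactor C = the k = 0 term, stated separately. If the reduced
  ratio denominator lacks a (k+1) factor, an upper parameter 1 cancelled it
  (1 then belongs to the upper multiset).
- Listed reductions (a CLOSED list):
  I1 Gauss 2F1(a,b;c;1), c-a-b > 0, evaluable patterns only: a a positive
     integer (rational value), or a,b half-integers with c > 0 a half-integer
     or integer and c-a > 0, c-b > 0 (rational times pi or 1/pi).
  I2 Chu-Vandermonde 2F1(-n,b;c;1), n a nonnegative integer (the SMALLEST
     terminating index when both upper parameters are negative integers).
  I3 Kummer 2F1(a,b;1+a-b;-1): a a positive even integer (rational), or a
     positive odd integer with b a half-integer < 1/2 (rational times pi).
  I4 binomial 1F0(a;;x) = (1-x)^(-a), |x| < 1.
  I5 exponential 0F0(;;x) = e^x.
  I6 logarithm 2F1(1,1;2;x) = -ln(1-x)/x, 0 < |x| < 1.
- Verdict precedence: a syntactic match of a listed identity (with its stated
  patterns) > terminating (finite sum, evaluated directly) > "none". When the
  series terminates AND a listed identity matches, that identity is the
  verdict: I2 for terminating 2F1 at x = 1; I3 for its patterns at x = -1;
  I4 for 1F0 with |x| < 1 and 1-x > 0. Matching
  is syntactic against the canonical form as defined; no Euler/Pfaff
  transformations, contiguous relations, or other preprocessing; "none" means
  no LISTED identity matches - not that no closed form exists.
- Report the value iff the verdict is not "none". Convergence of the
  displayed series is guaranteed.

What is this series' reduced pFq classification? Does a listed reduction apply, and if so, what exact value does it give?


At argument -2/9: a 2F1 with upper {-1/5, 5/4}, lower {1/4}, scaled by C = -9. Verdict: none. Every listed pattern misses the 2F1 form at -2/9, upper {-1/5, 5/4}.

The tell: t_0 = -9 here, and the running product (prefactor -9) telescopes to a rising factorial.
Step ratio: r(k) = (-2/9) * (k-1/5) (k+5/4) / [(k+1/4) (k+1)] - poly over poly, x = (-2/9) from leading terms; C = -9 at k = 0.


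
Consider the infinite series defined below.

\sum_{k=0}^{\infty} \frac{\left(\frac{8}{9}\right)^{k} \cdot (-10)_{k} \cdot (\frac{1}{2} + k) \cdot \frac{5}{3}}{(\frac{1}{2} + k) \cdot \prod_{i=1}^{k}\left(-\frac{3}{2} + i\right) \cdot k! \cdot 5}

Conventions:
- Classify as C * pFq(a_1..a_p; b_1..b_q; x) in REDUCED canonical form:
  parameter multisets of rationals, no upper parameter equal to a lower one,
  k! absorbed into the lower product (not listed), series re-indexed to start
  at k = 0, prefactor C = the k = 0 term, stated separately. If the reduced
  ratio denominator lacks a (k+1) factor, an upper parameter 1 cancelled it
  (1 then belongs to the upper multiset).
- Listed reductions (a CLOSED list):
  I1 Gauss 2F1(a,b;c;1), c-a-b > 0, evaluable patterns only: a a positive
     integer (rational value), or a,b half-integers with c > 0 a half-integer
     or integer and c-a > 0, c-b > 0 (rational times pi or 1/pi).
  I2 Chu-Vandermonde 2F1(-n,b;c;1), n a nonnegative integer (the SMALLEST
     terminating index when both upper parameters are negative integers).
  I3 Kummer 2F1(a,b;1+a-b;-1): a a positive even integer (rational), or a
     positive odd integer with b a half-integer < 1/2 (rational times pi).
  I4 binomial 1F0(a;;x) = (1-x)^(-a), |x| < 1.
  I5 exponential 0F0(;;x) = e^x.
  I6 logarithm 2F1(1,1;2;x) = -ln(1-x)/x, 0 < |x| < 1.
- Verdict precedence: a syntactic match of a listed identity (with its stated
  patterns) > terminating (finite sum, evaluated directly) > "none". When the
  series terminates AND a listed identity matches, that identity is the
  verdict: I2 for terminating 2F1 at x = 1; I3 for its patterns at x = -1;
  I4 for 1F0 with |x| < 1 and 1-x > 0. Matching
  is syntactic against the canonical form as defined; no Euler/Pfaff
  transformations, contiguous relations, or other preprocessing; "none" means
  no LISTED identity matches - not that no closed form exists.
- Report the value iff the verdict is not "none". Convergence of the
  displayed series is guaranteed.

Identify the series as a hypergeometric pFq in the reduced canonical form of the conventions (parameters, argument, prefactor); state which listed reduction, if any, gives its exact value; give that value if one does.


Classification (C = \frac{1}{3}): 1F1 with upper {-10}, lower {-\frac{1}{2}}, argument x = \frac{8}{9}. Verdict: terminating - upper -10 stops the sum at k = 10; the 11 terms are added exactly. Hence: -\frac{278951118510153391}{360457756672288275}.

Structural cue: t_0 = \frac{1}{3} here, and the lower running product (C = 1/3, x = 8/9) is a rising factorial.
Ratio: r(k) = \frac{8}{9} * (k-10) / [(k-\frac{1}{2}) (k+1)] - rational in k, leading ratio \frac{8}{9}; with t_0 = \frac{1}{3}, classification follows.


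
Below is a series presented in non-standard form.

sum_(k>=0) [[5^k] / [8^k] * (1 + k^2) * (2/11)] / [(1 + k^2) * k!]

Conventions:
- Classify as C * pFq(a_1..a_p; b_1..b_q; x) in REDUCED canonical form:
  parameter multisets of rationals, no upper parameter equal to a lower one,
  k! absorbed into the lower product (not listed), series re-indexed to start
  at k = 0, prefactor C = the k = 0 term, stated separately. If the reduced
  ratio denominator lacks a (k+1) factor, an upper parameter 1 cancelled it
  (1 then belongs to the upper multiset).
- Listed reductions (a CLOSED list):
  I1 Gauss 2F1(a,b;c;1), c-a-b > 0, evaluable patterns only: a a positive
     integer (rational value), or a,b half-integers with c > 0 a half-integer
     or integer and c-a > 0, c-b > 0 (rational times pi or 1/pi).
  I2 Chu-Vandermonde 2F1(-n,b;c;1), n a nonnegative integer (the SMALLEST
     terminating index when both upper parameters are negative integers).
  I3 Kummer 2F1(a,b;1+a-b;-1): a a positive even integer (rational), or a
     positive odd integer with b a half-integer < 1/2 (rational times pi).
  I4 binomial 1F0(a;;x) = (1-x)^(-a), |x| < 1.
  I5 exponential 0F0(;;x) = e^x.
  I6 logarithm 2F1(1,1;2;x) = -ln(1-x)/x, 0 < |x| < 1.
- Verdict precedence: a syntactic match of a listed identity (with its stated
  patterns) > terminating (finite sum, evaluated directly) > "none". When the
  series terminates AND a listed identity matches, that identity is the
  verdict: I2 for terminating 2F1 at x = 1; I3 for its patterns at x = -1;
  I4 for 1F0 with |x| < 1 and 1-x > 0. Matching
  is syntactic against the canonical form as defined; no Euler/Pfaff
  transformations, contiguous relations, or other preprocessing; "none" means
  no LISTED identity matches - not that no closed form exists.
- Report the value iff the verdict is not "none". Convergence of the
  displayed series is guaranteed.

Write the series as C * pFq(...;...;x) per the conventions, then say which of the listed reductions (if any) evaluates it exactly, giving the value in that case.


The series (x = 5/8) is 0F0: upper {-}, lower {-}, prefactor 2/11. Verdict (x = 5/8): the I5 exponential reduction applies (the 0F0 exponential series at x = 5/8). Exact value: (2/11) * e^(5/8).

Key step: x = (5/8) and the factor k^2 + 1 cancels (top and bottom), leaving C = 2/11.
Step ratio: r(k) = (5/8) * 1 / [(k+1)] - rational in k, leading ratio (5/8); with t_0 = 2/11, classification follows.


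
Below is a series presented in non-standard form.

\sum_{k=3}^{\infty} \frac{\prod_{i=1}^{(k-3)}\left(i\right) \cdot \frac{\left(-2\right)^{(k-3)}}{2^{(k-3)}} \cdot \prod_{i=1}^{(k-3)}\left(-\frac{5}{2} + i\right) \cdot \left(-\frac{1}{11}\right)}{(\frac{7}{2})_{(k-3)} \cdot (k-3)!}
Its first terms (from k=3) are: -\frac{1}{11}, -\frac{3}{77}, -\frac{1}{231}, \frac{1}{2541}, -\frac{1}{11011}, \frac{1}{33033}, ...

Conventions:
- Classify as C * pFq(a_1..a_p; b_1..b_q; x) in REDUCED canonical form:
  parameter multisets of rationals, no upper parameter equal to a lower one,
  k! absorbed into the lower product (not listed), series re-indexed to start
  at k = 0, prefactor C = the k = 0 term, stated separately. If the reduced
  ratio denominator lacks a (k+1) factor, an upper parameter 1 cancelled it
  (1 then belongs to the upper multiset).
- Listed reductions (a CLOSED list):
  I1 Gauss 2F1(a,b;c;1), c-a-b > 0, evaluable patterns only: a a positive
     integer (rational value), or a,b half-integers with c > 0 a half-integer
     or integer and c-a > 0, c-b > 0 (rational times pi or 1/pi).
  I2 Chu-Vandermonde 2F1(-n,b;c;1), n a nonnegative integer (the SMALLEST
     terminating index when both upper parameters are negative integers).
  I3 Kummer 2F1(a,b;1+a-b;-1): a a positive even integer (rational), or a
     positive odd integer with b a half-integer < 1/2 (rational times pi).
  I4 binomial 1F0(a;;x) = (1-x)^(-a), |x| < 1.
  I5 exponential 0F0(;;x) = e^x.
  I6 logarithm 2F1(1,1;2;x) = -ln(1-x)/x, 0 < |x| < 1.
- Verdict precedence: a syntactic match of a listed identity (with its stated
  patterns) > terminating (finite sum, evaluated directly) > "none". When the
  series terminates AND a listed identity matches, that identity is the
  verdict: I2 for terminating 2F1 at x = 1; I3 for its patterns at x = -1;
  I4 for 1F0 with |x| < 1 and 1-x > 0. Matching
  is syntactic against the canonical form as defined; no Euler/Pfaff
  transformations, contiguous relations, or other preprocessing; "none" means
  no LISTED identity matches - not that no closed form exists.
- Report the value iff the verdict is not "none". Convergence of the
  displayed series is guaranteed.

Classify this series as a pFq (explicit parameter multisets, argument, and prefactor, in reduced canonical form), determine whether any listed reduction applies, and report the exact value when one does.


Prefactor -\frac{1}{11}, argument -1: 2F1 with upper {-\frac{3}{2}, 1} over lower {\frac{7}{2}}. Verdict: Kummer's theorem (I3) applies (x = -1; c = \frac{7}{2} equals 1+a-b for upper {-\frac{3}{2}, 1}: listed pattern). Value: \left(-\frac{15}{352}\right) \cdot \pi.

First insight: from the first term -\frac{1}{11}: the running product (prefactor -1/11) telescopes to a rising factorial.
Ratio: r(k) = -1 * (k-\frac{3}{2}) (k+1) / [(k+\frac{7}{2}) (k+1)] ; factor over Q: parameters, x = -1, and C = -\frac{1}{11}.


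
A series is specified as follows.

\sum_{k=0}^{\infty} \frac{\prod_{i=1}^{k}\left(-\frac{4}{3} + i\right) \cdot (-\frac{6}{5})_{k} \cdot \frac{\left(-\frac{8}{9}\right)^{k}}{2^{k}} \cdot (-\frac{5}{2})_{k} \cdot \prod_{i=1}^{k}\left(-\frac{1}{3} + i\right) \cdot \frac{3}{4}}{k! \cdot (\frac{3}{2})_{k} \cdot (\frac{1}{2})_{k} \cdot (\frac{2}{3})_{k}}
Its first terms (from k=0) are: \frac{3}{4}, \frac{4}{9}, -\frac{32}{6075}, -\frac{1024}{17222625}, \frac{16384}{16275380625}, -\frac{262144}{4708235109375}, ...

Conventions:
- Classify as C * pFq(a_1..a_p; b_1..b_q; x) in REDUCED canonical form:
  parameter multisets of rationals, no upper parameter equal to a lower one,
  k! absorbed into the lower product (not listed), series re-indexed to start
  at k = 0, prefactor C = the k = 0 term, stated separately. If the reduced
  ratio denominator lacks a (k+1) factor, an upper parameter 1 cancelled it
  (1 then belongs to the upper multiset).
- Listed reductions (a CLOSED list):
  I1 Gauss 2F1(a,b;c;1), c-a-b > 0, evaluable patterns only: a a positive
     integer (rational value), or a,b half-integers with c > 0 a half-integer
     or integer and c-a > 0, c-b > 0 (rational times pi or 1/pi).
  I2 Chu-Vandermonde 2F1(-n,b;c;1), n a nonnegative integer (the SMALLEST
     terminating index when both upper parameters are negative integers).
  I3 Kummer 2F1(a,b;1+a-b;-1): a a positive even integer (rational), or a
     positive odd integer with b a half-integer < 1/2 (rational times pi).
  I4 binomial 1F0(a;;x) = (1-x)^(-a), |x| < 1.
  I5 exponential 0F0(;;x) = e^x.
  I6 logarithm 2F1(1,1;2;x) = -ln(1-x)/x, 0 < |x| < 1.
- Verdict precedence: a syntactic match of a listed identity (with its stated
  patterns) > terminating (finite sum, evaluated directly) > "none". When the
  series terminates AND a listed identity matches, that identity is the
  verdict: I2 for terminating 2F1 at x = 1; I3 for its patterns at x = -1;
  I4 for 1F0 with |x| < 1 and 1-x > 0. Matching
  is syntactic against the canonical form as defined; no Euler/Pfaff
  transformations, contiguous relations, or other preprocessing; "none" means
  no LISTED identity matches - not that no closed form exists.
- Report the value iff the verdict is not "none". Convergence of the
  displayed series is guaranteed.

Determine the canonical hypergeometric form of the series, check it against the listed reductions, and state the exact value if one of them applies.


Reduced: x = -\frac{4}{9}, 3F2, upper = {-\frac{5}{2}, -\frac{6}{5}, -\frac{1}{3}}, lower = {\frac{1}{2}, \frac{3}{2}}, C = \frac{3}{4}. Verdict: none. No listed pattern accepts 3F2(-\frac{5}{2}, -\frac{6}{5}, -\frac{1}{3}; \frac{1}{2}, \frac{3}{2}; -\frac{4}{9}).

The tell: t_0 = \frac{3}{4} here, and the two k-th powers (C = 3/4) combine into one argument.
Step ratio: r(k) = -\frac{4}{9} * (k-\frac{5}{2}) (k-\frac{6}{5}) (k-\frac{1}{3}) / [(k+\frac{1}{2}) (k+\frac{3}{2}) (k+1)] ; factor over Q: parameters, x = -\frac{4}{9}, and C = \frac{3}{4}.


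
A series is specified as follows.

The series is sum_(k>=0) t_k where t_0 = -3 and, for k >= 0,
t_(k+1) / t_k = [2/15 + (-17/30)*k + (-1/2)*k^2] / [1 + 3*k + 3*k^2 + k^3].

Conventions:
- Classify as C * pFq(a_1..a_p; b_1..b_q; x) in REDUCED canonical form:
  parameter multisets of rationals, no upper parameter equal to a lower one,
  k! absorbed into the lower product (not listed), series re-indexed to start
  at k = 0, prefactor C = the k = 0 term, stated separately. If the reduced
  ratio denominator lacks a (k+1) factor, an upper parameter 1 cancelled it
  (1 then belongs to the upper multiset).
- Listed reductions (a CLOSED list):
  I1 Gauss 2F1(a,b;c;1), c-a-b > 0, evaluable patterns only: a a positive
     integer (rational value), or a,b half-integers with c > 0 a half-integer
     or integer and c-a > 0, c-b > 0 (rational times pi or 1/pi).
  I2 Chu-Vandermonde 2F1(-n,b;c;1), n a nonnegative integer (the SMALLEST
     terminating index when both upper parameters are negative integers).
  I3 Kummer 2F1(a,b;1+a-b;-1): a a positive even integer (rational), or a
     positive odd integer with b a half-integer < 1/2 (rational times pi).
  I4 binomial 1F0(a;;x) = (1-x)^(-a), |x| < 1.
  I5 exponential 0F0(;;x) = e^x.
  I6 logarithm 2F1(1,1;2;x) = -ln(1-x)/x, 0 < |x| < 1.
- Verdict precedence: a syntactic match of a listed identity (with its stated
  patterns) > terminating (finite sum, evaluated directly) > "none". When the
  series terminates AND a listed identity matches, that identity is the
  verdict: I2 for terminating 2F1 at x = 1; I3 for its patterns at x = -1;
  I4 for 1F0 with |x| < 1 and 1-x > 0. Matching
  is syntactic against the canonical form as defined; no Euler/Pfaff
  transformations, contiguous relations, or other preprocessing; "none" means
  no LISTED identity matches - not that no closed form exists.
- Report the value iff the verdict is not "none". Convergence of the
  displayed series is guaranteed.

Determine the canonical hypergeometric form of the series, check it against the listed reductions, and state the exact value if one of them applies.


Classification (C = -3): 2F2 with upper {-1/5, 4/3}, lower {1, 1}, argument x = -1/2. Verdict: none (x = -1/2): each listed identity misses the multisets {-1/5, 4/3} ; {1, 1}.

Structural cue: t_0 being -3, the expanded ratio factors over Q; C = -3, x = -1/2, roots give parameters.
Ratio: r(k) = (-1/2) * (k-1/5) (k+4/3) / [(k+1) (k+1) (k+1)] - rational in k. x = (-1/2); t_0 = -3; negate the roots.


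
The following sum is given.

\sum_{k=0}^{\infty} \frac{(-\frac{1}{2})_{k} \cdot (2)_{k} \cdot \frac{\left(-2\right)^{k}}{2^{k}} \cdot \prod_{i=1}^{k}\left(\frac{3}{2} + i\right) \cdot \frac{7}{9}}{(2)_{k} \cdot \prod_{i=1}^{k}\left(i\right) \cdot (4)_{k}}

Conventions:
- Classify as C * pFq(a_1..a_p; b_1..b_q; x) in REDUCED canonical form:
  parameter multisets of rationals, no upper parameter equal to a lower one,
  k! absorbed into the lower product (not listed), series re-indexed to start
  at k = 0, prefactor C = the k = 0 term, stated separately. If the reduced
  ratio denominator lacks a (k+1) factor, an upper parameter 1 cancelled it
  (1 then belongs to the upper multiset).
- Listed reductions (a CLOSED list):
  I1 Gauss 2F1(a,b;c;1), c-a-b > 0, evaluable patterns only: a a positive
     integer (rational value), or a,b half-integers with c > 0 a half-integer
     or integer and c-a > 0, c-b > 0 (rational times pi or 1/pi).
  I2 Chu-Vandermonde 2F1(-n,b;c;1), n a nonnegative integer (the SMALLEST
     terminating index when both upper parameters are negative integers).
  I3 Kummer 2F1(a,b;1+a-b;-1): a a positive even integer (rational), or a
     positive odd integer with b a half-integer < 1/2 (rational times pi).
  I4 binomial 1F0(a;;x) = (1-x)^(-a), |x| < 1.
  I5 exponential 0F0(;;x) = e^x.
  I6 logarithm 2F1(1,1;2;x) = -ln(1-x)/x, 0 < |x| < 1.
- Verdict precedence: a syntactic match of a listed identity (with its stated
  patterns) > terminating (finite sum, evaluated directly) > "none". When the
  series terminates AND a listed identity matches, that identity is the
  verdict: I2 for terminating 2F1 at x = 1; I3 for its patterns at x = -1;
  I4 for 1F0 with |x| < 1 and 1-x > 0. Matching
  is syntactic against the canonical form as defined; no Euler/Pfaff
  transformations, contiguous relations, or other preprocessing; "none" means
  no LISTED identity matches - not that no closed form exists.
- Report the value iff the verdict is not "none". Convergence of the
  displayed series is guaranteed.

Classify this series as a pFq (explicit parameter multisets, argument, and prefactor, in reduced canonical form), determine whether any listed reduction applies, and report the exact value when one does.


Key step: t_0 = \frac{7}{9} here, and the parameter 2 appears in both the upper and lower lists and cancels.
Step ratio: r(k) = -1 * (k-\frac{1}{2}) (k+\frac{5}{2}) / [(k+4) (k+1)] ; factor over Q: parameters, x = -1, and C = \frac{7}{9}.

The series (x = -1) is 2F1: upper {-\frac{1}{2}, \frac{5}{2}}, lower {4}, prefactor \frac{7}{9}. Verdict: none. A 2F1 with upper {-\frac{1}{2}, \frac{5}{2}} fits none of I1-I6 at x = -1; the sum runs forever.


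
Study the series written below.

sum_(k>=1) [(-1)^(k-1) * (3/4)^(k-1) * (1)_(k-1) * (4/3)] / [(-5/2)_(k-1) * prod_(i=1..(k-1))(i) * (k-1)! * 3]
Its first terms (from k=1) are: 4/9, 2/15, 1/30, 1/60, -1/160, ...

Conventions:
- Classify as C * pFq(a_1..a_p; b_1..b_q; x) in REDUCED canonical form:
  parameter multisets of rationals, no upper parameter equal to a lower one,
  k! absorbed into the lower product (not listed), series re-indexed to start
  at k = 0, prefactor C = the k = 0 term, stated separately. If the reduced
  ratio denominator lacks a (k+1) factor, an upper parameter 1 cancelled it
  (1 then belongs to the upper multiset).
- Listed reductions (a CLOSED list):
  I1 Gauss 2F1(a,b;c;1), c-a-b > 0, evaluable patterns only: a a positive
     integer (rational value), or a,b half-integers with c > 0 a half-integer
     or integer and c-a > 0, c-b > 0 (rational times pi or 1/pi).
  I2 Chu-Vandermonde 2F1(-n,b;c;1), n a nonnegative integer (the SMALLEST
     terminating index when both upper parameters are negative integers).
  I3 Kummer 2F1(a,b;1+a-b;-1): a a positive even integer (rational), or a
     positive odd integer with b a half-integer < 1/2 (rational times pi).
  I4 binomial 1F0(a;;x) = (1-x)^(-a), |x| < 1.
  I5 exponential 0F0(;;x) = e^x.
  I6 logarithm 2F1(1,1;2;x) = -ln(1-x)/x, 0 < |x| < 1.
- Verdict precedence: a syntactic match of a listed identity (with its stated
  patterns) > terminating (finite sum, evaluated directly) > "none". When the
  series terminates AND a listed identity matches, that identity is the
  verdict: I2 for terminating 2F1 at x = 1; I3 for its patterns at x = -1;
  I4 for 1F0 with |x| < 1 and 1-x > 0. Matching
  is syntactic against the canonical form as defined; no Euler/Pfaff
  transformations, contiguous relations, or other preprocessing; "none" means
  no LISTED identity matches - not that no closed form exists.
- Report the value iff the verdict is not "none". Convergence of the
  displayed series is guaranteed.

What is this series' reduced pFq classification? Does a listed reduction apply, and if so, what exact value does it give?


At argument -3/4: a 0F1 with upper {-}, lower {-5/2}, scaled by C = 4/9. Verdict: none. No listed pattern accepts 0F1(-; -5/2; -3/4).

Structural cue: t_0 = 4/9 here, and the lower running product (C = 4/9, x = -3/4) is a rising factorial.
Ratio: r(k) = (-3/4) * 1 / [(k-5/2) (k+1)] - rational in k. x = (-3/4); t_0 = 4/9; negate the roots.


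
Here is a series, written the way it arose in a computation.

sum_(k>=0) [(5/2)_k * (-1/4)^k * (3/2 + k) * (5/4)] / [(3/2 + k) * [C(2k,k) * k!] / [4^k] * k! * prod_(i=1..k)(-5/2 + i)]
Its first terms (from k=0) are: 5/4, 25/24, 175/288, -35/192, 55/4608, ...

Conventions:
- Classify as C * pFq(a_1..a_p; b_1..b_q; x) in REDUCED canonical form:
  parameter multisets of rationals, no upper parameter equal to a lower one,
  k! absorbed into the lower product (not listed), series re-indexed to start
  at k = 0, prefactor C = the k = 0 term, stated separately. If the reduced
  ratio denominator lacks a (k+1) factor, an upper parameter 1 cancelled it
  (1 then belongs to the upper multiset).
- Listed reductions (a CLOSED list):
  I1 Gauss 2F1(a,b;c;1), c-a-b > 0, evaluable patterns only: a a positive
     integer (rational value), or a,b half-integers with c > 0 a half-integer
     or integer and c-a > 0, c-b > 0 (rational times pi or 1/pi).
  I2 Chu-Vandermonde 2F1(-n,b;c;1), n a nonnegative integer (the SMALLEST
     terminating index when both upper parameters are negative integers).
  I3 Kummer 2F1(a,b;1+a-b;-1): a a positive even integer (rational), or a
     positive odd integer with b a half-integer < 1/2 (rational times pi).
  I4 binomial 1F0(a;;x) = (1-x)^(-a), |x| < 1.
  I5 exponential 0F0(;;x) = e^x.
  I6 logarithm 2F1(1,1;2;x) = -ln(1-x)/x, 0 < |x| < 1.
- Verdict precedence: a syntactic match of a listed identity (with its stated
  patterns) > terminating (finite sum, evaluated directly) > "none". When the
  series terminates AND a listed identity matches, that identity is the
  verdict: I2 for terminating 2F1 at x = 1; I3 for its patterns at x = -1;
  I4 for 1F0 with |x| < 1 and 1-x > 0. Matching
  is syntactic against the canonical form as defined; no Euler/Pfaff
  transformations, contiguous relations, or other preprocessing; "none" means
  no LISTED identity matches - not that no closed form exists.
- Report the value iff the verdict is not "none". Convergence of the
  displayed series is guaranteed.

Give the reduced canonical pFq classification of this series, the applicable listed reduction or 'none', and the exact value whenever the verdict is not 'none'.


Classification (C = 5/4): 1F2 with upper {5/2}, lower {-3/2, 1/2}, argument x = -1/4. Verdict: none. A 1F2 with upper {5/2} fits none of I1-I6 at x = -1/4; the sum runs forever.

Key observation: t_0 = 5/4 here, and striking the common factor k + 3/2 reduces the term (C = 5/4).
Step ratio: r(k) = (-1/4) * (k+5/2) / [(k-3/2) (k+1/2) (k+1)] ; factor over Q: parameters, x = (-1/4), and C = 5/4.


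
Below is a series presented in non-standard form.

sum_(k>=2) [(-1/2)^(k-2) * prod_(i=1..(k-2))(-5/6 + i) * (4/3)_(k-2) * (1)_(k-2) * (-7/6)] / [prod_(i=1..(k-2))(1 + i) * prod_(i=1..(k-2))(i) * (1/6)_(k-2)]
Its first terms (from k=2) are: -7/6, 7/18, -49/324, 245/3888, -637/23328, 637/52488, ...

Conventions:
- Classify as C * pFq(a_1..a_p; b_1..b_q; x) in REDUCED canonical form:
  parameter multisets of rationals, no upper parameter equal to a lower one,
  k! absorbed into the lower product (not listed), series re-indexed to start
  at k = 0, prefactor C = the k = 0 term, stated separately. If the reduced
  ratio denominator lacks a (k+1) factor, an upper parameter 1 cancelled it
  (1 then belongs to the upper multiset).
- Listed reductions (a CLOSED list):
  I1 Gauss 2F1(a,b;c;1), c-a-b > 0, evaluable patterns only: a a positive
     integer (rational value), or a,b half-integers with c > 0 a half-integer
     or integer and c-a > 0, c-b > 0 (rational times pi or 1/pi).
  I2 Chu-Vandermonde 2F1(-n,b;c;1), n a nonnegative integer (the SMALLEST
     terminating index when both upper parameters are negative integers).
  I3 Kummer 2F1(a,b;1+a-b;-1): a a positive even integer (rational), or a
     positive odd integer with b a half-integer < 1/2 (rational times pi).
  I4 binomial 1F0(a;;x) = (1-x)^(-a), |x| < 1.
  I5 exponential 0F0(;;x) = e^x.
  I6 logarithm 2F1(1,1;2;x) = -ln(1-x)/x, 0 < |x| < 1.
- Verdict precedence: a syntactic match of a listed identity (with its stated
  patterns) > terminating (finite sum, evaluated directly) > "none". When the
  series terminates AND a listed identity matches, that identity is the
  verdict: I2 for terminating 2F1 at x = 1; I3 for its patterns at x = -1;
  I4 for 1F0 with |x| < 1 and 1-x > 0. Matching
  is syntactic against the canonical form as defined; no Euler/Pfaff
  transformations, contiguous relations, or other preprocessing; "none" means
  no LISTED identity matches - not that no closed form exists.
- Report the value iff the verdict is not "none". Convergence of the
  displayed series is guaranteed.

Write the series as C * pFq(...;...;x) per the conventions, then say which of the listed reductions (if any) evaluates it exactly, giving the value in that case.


Reduced: x = -1/2, 2F1, upper = {1, 4/3}, lower = {2}, C = -7/6. Verdict: none. No listed pattern accepts 2F1(1, 4/3; 2; -1/2).

The tell: x = (-1/2) and the running product (C = -7/6) telescopes to a rising factorial.
Step ratio: r(k) = (-1/2) * (k+1) (k+4/3) / [(k+2) (k+1)] - rational in k, leading ratio (-1/2); with t_0 = -7/6, classification follows.
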